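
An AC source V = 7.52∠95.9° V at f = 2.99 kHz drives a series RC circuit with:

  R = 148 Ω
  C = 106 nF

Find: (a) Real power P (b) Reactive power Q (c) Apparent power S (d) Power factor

Step 1 — Angular frequency: ω = 2π·f = 2π·2990 = 1.879e+04 rad/s.
Step 2 — Component impedances:
  R: Z = R = 148 Ω
  C: Z = 1/(jωC) = -j/(ω·C) = 0 - j502.2 Ω
Step 3 — Series combination: Z_total = R + C = 148 - j502.2 Ω = 523.5∠-73.6° Ω.
Step 4 — Source phasor: V = 7.52∠95.9° V = -0.773 + j7.48 V.
Step 5 — Current: I = V / Z = -0.01412 + j0.002623 A = 0.01436∠169.5° A.
Step 6 — Complex power: S = V·I* = 0.03054 - j0.1036 VA.
Step 7 — Real power: P = Re(S) = 0.03054 W.
Step 8 — Reactive power: Q = Im(S) = -0.1036 VAR.
Step 9 — Apparent power: |S| = 0.108 VA.
Step 10 — Power factor: PF = P/|S| = 0.2827 (leading).

(a) P = 0.03054 W  (b) Q = -0.1036 VAR  (c) S = 0.108 VA  (d) PF = 0.2827 (leading)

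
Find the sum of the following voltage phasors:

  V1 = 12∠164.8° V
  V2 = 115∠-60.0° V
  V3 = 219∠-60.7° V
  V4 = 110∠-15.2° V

Step 1 — Convert each phasor to rectangular form:
  V1 = 12·(cos(164.8°) + j·sin(164.8°)) = -11.58 + j3.146 V
  V2 = 115·(cos(-60.0°) + j·sin(-60.0°)) = 57.5 - j99.59 V
  V3 = 219·(cos(-60.7°) + j·sin(-60.7°)) = 107.2 - j191 V
  V4 = 110·(cos(-15.2°) + j·sin(-15.2°)) = 106.2 - j28.84 V
Step 2 — Sum components: V_total = 259.2 - j316.3 V.
Step 3 — Convert to polar: |V_total| = 408.9 V, ∠V_total = -50.7°.

V_total = 408.9∠-50.7° V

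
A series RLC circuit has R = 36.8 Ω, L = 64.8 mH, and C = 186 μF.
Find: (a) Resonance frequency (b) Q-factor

Step 1 — Resonance condition Im(Z)=0 gives ω₀ = 1/√(LC).
Step 2 — ω₀ = 1/√(0.0648·0.000186) = 288 rad/s.
Step 3 — f₀ = ω₀/(2π) = 45.84 Hz.
Step 4 — Series Q: Q = ω₀L/R = 288·0.0648/36.8 = 0.5072.

(a) f₀ = 45.84 Hz  (b) Q = 0.5072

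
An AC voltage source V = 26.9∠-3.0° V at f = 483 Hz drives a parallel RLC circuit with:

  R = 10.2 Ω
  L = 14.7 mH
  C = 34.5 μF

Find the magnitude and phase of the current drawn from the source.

Step 1 — Angular frequency: ω = 2π·f = 2π·483 = 3035 rad/s.
Step 2 — Component impedances:
  R: Z = R = 10.2 Ω
  L: Z = jωL = j·3035·0.0147 = 0 + j44.61 Ω
  C: Z = 1/(jωC) = -j/(ω·C) = 0 - j9.551 Ω
Step 3 — Parallel combination: 1/Z_total = 1/R + 1/L + 1/C; Z_total = 5.984 - j5.023 Ω = 7.813∠-40.0° Ω.
Step 4 — Source phasor: V = 26.9∠-3.0° V = 26.86 - j1.408 V.
Step 5 — Ohm's law: I = V / Z_total = (26.86 - j1.408) / (5.984 - j5.023) = 2.749 + j2.072 A.
Step 6 — Convert to polar: |I| = 3.443 A, ∠I = 37.0°.

I = 3.443∠37.0° A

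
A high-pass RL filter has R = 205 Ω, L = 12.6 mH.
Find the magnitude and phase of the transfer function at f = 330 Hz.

Step 1 — Angular frequency: ω = 2π·330 = 2073 rad/s.
Step 2 — Transfer function: H(jω) = jωL/(R + jωL).
Step 3 — Numerator jωL = j·26.13; denominator R + jωL = 205 + j26.13.
Step 4 — H = 0.01598 + j0.1254.
Step 5 — Magnitude: |H| = 0.1264 (-18.0 dB); phase: φ = 82.7°.

|H| = 0.1264 (-18.0 dB), φ = 82.7°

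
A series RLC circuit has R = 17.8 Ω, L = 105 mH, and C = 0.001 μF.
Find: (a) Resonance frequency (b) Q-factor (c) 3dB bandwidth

Step 1 — Resonance condition Im(Z)=0 gives ω₀ = 1/√(LC).
Step 2 — ω₀ = 1/√(0.105·1e-09) = 9.759e+04 rad/s.
Step 3 — f₀ = ω₀/(2π) = 1.553e+04 Hz.
Step 4 — Series Q: Q = ω₀L/R = 9.759e+04·0.105/17.8 = 575.7.
Step 5 — 3dB bandwidth: Δω = ω₀/Q = 169.5 rad/s; BW = Δω/(2π) = 26.98 Hz.

(a) f₀ = 1.553e+04 Hz  (b) Q = 575.7  (c) BW = 26.98 Hz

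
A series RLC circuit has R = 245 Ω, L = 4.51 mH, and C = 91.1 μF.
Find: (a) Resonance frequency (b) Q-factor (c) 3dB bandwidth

Step 1 — Resonance: ω₀ = 1/√(LC) = 1/√(0.00451·9.11e-05) = 1560 rad/s.
Step 2 — f₀ = ω₀/(2π) = 248.3 Hz.
Step 3 — Series Q: Q = ω₀L/R = 1560·0.00451/245 = 0.02872.
Step 4 — Bandwidth: Δω = ω₀/Q = 5.432e+04 rad/s; BW = Δω/(2π) = 8646 Hz.

(a) f₀ = 248.3 Hz  (b) Q = 0.02872  (c) BW = 8646 Hz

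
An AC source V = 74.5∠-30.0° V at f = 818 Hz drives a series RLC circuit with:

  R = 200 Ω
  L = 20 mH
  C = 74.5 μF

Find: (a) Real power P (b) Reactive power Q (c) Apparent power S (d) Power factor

Step 1 — Angular frequency: ω = 2π·f = 2π·818 = 5140 rad/s.
Step 2 — Component impedances:
  R: Z = R = 200 Ω
  L: Z = jωL = j·5140·0.02 = 0 + j102.8 Ω
  C: Z = 1/(jωC) = -j/(ω·C) = 0 - j2.612 Ω
Step 3 — Series combination: Z_total = R + L + C = 200 + j100.2 Ω = 223.7∠26.6° Ω.
Step 4 — Source phasor: V = 74.5∠-30.0° V = 64.52 - j37.25 V.
Step 5 — Current: I = V / Z = 0.1833 - j0.2781 A = 0.3331∠-56.6° A.
Step 6 — Complex power: S = V·I* = 22.18 + j11.11 VA.
Step 7 — Real power: P = Re(S) = 22.18 W.
Step 8 — Reactive power: Q = Im(S) = 11.11 VAR.
Step 9 — Apparent power: |S| = 24.81 VA.
Step 10 — Power factor: PF = P/|S| = 0.8941 (lagging).

(a) P = 22.18 W  (b) Q = 11.11 VAR  (c) S = 24.81 VA  (d) PF = 0.8941 (lagging)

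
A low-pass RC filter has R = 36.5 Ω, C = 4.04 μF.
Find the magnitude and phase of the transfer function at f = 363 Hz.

Step 1 — Angular frequency: ω = 2π·363 = 2281 rad/s.
Step 2 — Transfer function: H(jω) = 1/(1 + jωRC).
Step 3 — Denominator: 1 + jωRC = 1 + j·2281·36.5·4.04e-06 = 1 + j0.3363.
Step 4 — H = 0.8984 - j0.3021.
Step 5 — Magnitude: |H| = 0.9478 (-0.5 dB); phase: φ = -18.6°.

|H| = 0.9478 (-0.5 dB), φ = -18.6°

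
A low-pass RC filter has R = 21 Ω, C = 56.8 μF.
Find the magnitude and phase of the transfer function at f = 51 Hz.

Step 1 — Angular frequency: ω = 2π·51 = 320.4 rad/s.
Step 2 — Transfer function: H(jω) = 1/(1 + jωRC).
Step 3 — Denominator: 1 + jωRC = 1 + j·320.4·21·5.68e-05 = 1 + j0.3822.
Step 4 — H = 0.8725 - j0.3335.
Step 5 — Magnitude: |H| = 0.9341 (-0.6 dB); phase: φ = -20.9°.

|H| = 0.9341 (-0.6 dB), φ = -20.9°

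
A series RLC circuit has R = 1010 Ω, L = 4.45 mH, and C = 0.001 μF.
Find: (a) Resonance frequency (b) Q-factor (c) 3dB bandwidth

Step 1 — Resonance: ω₀ = 1/√(LC) = 1/√(0.00445·1e-09) = 4.74e+05 rad/s.
Step 2 — f₀ = ω₀/(2π) = 7.545e+04 Hz.
Step 3 — Series Q: Q = ω₀L/R = 4.74e+05·0.00445/1010 = 2.089.
Step 4 — Bandwidth: Δω = ω₀/Q = 2.27e+05 rad/s; BW = Δω/(2π) = 3.612e+04 Hz.

(a) f₀ = 7.545e+04 Hz  (b) Q = 2.089  (c) BW = 3.612e+04 Hz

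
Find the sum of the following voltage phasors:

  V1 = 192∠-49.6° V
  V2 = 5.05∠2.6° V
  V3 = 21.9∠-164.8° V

Step 1 — Convert each phasor to rectangular form:
  V1 = 192·(cos(-49.6°) + j·sin(-49.6°)) = 124.4 - j146.2 V
  V2 = 5.05·(cos(2.6°) + j·sin(2.6°)) = 5.045 + j0.2291 V
  V3 = 21.9·(cos(-164.8°) + j·sin(-164.8°)) = -21.13 - j5.742 V
Step 2 — Sum components: V_total = 108.3 - j151.7 V.
Step 3 — Convert to polar: |V_total| = 186.4 V, ∠V_total = -54.5°.

V_total = 186.4∠-54.5° V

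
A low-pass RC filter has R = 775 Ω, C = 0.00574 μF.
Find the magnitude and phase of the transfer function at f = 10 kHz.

Step 1 — Angular frequency: ω = 2π·1e+04 = 6.283e+04 rad/s.
Step 2 — Transfer function: H(jω) = 1/(1 + jωRC).
Step 3 — Denominator: 1 + jωRC = 1 + j·6.283e+04·775·5.74e-09 = 1 + j0.2795.
Step 4 — H = 0.9275 - j0.2593.
Step 5 — Magnitude: |H| = 0.9631 (-0.3 dB); phase: φ = -15.6°.

|H| = 0.9631 (-0.3 dB), φ = -15.6°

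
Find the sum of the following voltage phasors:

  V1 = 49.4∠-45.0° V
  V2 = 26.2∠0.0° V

Step 1 — Convert each phasor to rectangular form:
  V1 = 49.4·(cos(-45.0°) + j·sin(-45.0°)) = 34.93 - j34.93 V
  V2 = 26.2·(cos(0.0°) + j·sin(0.0°)) = 26.2 V
Step 2 — Sum components: V_total = 61.13 - j34.93 V.
Step 3 — Convert to polar: |V_total| = 70.41 V, ∠V_total = -29.7°.

V_total = 70.41∠-29.7° V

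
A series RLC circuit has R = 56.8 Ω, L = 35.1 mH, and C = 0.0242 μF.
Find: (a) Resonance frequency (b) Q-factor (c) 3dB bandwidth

Step 1 — Resonance: ω₀ = 1/√(LC) = 1/√(0.0351·2.42e-08) = 3.431e+04 rad/s.
Step 2 — f₀ = ω₀/(2π) = 5461 Hz.
Step 3 — Series Q: Q = ω₀L/R = 3.431e+04·0.0351/56.8 = 21.2.
Step 4 — Bandwidth: Δω = ω₀/Q = 1618 rad/s; BW = Δω/(2π) = 257.5 Hz.

(a) f₀ = 5461 Hz  (b) Q = 21.2  (c) BW = 257.5 Hz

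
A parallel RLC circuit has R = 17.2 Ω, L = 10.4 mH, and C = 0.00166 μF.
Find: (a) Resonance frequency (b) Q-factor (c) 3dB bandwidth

Step 1 — Resonance: ω₀ = 1/√(LC) = 1/√(0.0104·1.66e-09) = 2.407e+05 rad/s.
Step 2 — f₀ = ω₀/(2π) = 3.83e+04 Hz.
Step 3 — Parallel Q: Q = R/(ω₀L) = 17.2/(2.407e+05·0.0104) = 0.006872.
Step 4 — Bandwidth: Δω = ω₀/Q = 3.502e+07 rad/s; BW = Δω/(2π) = 5.574e+06 Hz.

(a) f₀ = 3.83e+04 Hz  (b) Q = 0.006872  (c) BW = 5.574e+06 Hz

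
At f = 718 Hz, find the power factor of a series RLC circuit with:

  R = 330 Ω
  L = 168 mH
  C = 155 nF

Step 1 — Angular frequency: ω = 2π·f = 2π·718 = 4511 rad/s.
Step 2 — Component impedances:
  R: Z = R = 330 Ω
  L: Z = jωL = j·4511·0.168 = 0 + j757.9 Ω
  C: Z = 1/(jωC) = -j/(ω·C) = 0 - j1430 Ω
Step 3 — Series combination: Z_total = R + L + C = 330 - j672.2 Ω = 748.8∠-63.9° Ω.
Step 4 — Power factor: PF = cos(φ) = Re(Z)/|Z| = 330/748.8 = 0.4407.
Step 5 — Type: Im(Z) = -672.2 ⇒ leading (phase φ = -63.9°).

PF = 0.4407 (leading, φ = -63.9°)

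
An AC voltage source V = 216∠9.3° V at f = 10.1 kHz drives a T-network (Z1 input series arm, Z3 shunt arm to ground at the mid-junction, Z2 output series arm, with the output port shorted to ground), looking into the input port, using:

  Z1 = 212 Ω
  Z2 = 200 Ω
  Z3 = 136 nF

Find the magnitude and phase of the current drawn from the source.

Step 1 — Angular frequency: ω = 2π·f = 2π·1.01e+04 = 6.346e+04 rad/s.
Step 2 — Component impedances:
  Z1: Z = R = 212 Ω
  Z2: Z = R = 200 Ω
  Z3: Z = 1/(jωC) = -j/(ω·C) = 0 - j115.9 Ω
Step 3 — With the output port shorted to ground, the output series arm Z2 runs from the junction to ground; the shunt arm Z3 also runs from the junction to ground. They appear in parallel: Z3 || Z2 = 50.26 - j86.75 Ω.
Step 4 — Series with input arm Z1: Z_in = Z1 + (Z3 || Z2) = 262.3 - j86.75 Ω = 276.2∠-18.3° Ω.
Step 5 — Source phasor: V = 216∠9.3° V = 213.2 + j34.91 V.
Step 6 — Ohm's law: I = V / Z_total = (213.2 + j34.91) / (262.3 - j86.75) = 0.6929 + j0.3623 A.
Step 7 — Convert to polar: |I| = 0.7819 A, ∠I = 27.6°.

I = 0.7819∠27.6° A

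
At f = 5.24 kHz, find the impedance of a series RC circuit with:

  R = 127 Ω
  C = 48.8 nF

Step 1 — Angular frequency: ω = 2π·f = 2π·5240 = 3.292e+04 rad/s.
Step 2 — Component impedances:
  R: Z = R = 127 Ω
  C: Z = 1/(jωC) = -j/(ω·C) = 0 - j622.4 Ω
Step 3 — Series combination: Z_total = R + C = 127 - j622.4 Ω = 635.2∠-78.5° Ω.

Z = 127 - j622.4 Ω = 635.2∠-78.5° Ω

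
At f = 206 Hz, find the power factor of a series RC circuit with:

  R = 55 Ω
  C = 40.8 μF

Step 1 — Angular frequency: ω = 2π·f = 2π·206 = 1294 rad/s.
Step 2 — Component impedances:
  R: Z = R = 55 Ω
  C: Z = 1/(jωC) = -j/(ω·C) = 0 - j18.94 Ω
Step 3 — Series combination: Z_total = R + C = 55 - j18.94 Ω = 58.17∠-19.0° Ω.
Step 4 — Power factor: PF = cos(φ) = Re(Z)/|Z| = 55/58.17 = 0.9455.
Step 5 — Type: Im(Z) = -18.94 ⇒ leading (phase φ = -19.0°).

PF = 0.9455 (leading, φ = -19.0°)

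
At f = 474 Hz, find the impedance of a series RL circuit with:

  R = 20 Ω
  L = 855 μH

Step 1 — Angular frequency: ω = 2π·f = 2π·474 = 2978 rad/s.
Step 2 — Component impedances:
  R: Z = R = 20 Ω
  L: Z = jωL = j·2978·0.000855 = 0 + j2.546 Ω
Step 3 — Series combination: Z_total = R + L = 20 + j2.546 Ω = 20.16∠7.3° Ω.

Z = 20 + j2.546 Ω = 20.16∠7.3° Ω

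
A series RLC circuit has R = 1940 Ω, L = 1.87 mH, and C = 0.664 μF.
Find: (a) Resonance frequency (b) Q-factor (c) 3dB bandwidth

Step 1 — Resonance condition Im(Z)=0 gives ω₀ = 1/√(LC).
Step 2 — ω₀ = 1/√(0.00187·6.64e-07) = 2.838e+04 rad/s.
Step 3 — f₀ = ω₀/(2π) = 4517 Hz.
Step 4 — Series Q: Q = ω₀L/R = 2.838e+04·0.00187/1940 = 0.02735.
Step 5 — 3dB bandwidth: Δω = ω₀/Q = 1.037e+06 rad/s; BW = Δω/(2π) = 1.651e+05 Hz.

(a) f₀ = 4517 Hz  (b) Q = 0.02735  (c) BW = 1.651e+05 Hz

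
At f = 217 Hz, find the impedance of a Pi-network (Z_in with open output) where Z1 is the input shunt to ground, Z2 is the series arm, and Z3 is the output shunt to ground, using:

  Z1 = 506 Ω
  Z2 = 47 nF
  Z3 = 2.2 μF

Step 1 — Angular frequency: ω = 2π·f = 2π·217 = 1363 rad/s.
Step 2 — Component impedances:
  Z1: Z = R = 506 Ω
  Z2: Z = 1/(jωC) = -j/(ω·C) = 0 - j1.56e+04 Ω
  Z3: Z = 1/(jωC) = -j/(ω·C) = 0 - j333.4 Ω
Step 3 — With open output, the series arm Z2 and the output shunt Z3 appear in series to ground: Z2 + Z3 = 0 - j1.594e+04 Ω.
Step 4 — Parallel with input shunt Z1: Z_in = Z1 || (Z2 + Z3) = 505.5 - j16.05 Ω = 505.7∠-1.8° Ω.

Z = 505.5 - j16.05 Ω = 505.7∠-1.8° Ω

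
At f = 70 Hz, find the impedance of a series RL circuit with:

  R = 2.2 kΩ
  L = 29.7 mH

Step 1 — Angular frequency: ω = 2π·f = 2π·70 = 439.8 rad/s.
Step 2 — Component impedances:
  R: Z = R = 2200 Ω
  L: Z = jωL = j·439.8·0.0297 = 0 + j13.06 Ω
Step 3 — Series combination: Z_total = R + L = 2200 + j13.06 Ω = 2200∠0.3° Ω.

Z = 2200 + j13.06 Ω = 2200∠0.3° Ω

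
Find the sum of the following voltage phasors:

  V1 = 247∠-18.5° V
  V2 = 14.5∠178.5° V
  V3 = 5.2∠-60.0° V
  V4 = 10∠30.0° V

Step 1 — Convert each phasor to rectangular form:
  V1 = 247·(cos(-18.5°) + j·sin(-18.5°)) = 234.2 - j78.37 V
  V2 = 14.5·(cos(178.5°) + j·sin(178.5°)) = -14.5 + j0.3796 V
  V3 = 5.2·(cos(-60.0°) + j·sin(-60.0°)) = 2.6 - j4.503 V
  V4 = 10·(cos(30.0°) + j·sin(30.0°)) = 8.66 + j5 V
Step 2 — Sum components: V_total = 231 - j77.5 V.
Step 3 — Convert to polar: |V_total| = 243.7 V, ∠V_total = -18.5°.

V_total = 243.7∠-18.5° V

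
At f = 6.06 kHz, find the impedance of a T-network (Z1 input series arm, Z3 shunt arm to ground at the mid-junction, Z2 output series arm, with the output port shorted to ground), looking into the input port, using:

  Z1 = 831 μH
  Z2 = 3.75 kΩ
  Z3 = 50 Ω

Step 1 — Angular frequency: ω = 2π·f = 2π·6060 = 3.808e+04 rad/s.
Step 2 — Component impedances:
  Z1: Z = jωL = j·3.808e+04·0.000831 = 0 + j31.64 Ω
  Z2: Z = R = 3750 Ω
  Z3: Z = R = 50 Ω
Step 3 — With the output port shorted to ground, the output series arm Z2 runs from the junction to ground; the shunt arm Z3 also runs from the junction to ground. They appear in parallel: Z3 || Z2 = 49.34 Ω.
Step 4 — Series with input arm Z1: Z_in = Z1 + (Z3 || Z2) = 49.34 + j31.64 Ω = 58.62∠32.7° Ω.

Z = 49.34 + j31.64 Ω = 58.62∠32.7° Ω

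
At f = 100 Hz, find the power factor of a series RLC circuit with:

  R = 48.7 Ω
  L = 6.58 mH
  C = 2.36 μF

Step 1 — Angular frequency: ω = 2π·f = 2π·100 = 628.3 rad/s.
Step 2 — Component impedances:
  R: Z = R = 48.7 Ω
  L: Z = jωL = j·628.3·0.00658 = 0 + j4.134 Ω
  C: Z = 1/(jωC) = -j/(ω·C) = 0 - j674.4 Ω
Step 3 — Series combination: Z_total = R + L + C = 48.7 - j670.3 Ω = 672∠-85.8° Ω.
Step 4 — Power factor: PF = cos(φ) = Re(Z)/|Z| = 48.7/672 = 0.07247.
Step 5 — Type: Im(Z) = -670.3 ⇒ leading (phase φ = -85.8°).

PF = 0.07247 (leading, φ = -85.8°)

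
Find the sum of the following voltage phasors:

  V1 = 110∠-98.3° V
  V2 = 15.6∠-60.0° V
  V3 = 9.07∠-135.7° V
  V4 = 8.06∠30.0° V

Step 1 — Convert each phasor to rectangular form:
  V1 = 110·(cos(-98.3°) + j·sin(-98.3°)) = -15.88 - j108.8 V
  V2 = 15.6·(cos(-60.0°) + j·sin(-60.0°)) = 7.8 - j13.51 V
  V3 = 9.07·(cos(-135.7°) + j·sin(-135.7°)) = -6.491 - j6.335 V
  V4 = 8.06·(cos(30.0°) + j·sin(30.0°)) = 6.98 + j4.03 V
Step 2 — Sum components: V_total = -7.59 - j124.7 V.
Step 3 — Convert to polar: |V_total| = 124.9 V, ∠V_total = -93.5°.

V_total = 124.9∠-93.5° V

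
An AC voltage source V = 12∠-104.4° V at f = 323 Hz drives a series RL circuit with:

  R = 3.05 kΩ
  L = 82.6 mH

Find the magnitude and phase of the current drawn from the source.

Step 1 — Angular frequency: ω = 2π·f = 2π·323 = 2029 rad/s.
Step 2 — Component impedances:
  R: Z = R = 3050 Ω
  L: Z = jωL = j·2029·0.0826 = 0 + j167.6 Ω
Step 3 — Series combination: Z_total = R + L = 3050 + j167.6 Ω = 3055∠3.1° Ω.
Step 4 — Source phasor: V = 12∠-104.4° V = -2.984 - j11.62 V.
Step 5 — Ohm's law: I = V / Z_total = (-2.984 - j11.62) / (3050 + j167.6) = -0.001184 - j0.003746 A.
Step 6 — Convert to polar: |I| = 0.003928 A, ∠I = -107.5°.

I = 0.003928∠-107.5° A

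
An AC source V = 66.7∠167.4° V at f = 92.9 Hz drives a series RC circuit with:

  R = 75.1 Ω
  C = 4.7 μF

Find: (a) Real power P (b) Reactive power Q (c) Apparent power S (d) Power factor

Step 1 — Angular frequency: ω = 2π·f = 2π·92.9 = 583.7 rad/s.
Step 2 — Component impedances:
  R: Z = R = 75.1 Ω
  C: Z = 1/(jωC) = -j/(ω·C) = 0 - j364.5 Ω
Step 3 — Series combination: Z_total = R + C = 75.1 - j364.5 Ω = 372.2∠-78.4° Ω.
Step 4 — Source phasor: V = 66.7∠167.4° V = -65.09 + j14.55 V.
Step 5 — Current: I = V / Z = -0.07359 - j0.1634 A = 0.1792∠-114.2° A.
Step 6 — Complex power: S = V·I* = 2.412 - j11.71 VA.
Step 7 — Real power: P = Re(S) = 2.412 W.
Step 8 — Reactive power: Q = Im(S) = -11.71 VAR.
Step 9 — Apparent power: |S| = 11.95 VA.
Step 10 — Power factor: PF = P/|S| = 0.2018 (leading).

(a) P = 2.412 W  (b) Q = -11.71 VAR  (c) S = 11.95 VA  (d) PF = 0.2018 (leading)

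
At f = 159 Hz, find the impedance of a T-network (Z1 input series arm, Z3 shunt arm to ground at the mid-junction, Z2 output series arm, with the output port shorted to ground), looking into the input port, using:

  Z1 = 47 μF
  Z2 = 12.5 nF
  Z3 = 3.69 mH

Step 1 — Angular frequency: ω = 2π·f = 2π·159 = 999 rad/s.
Step 2 — Component impedances:
  Z1: Z = 1/(jωC) = -j/(ω·C) = 0 - j21.3 Ω
  Z2: Z = 1/(jωC) = -j/(ω·C) = 0 - j8.008e+04 Ω
  Z3: Z = jωL = j·999·0.00369 = 0 + j3.686 Ω
Step 3 — With the output port shorted to ground, the output series arm Z2 runs from the junction to ground; the shunt arm Z3 also runs from the junction to ground. They appear in parallel: Z3 || Z2 = 0 + j3.687 Ω.
Step 4 — Series with input arm Z1: Z_in = Z1 + (Z3 || Z2) = 0 - j17.61 Ω = 17.61∠-90.0° Ω.

Z = 0 - j17.61 Ω = 17.61∠-90.0° Ω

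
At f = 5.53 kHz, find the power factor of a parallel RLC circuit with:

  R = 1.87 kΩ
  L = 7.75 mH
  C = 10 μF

Step 1 — Angular frequency: ω = 2π·f = 2π·5530 = 3.475e+04 rad/s.
Step 2 — Component impedances:
  R: Z = R = 1870 Ω
  L: Z = jωL = j·3.475e+04·0.00775 = 0 + j269.3 Ω
  C: Z = 1/(jωC) = -j/(ω·C) = 0 - j2.878 Ω
Step 3 — Parallel combination: 1/Z_total = 1/R + 1/L + 1/C; Z_total = 0.004526 - j2.909 Ω = 2.909∠-89.9° Ω.
Step 4 — Power factor: PF = cos(φ) = Re(Z)/|Z| = 0.004526/2.909 = 0.001556.
Step 5 — Type: Im(Z) = -2.909 ⇒ leading (phase φ = -89.9°).

PF = 0.001556 (leading, φ = -89.9°)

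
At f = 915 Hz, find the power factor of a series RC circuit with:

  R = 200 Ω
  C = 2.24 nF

Step 1 — Angular frequency: ω = 2π·f = 2π·915 = 5749 rad/s.
Step 2 — Component impedances:
  R: Z = R = 200 Ω
  C: Z = 1/(jωC) = -j/(ω·C) = 0 - j7.765e+04 Ω
Step 3 — Series combination: Z_total = R + C = 200 - j7.765e+04 Ω = 7.765e+04∠-89.9° Ω.
Step 4 — Power factor: PF = cos(φ) = Re(Z)/|Z| = 200/7.765e+04 = 0.002576.
Step 5 — Type: Im(Z) = -7.765e+04 ⇒ leading (phase φ = -89.9°).

PF = 0.002576 (leading, φ = -89.9°)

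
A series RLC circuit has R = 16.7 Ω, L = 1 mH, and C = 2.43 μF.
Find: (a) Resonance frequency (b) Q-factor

Step 1 — Resonance condition Im(Z)=0 gives ω₀ = 1/√(LC).
Step 2 — ω₀ = 1/√(0.001·2.43e-06) = 2.029e+04 rad/s.
Step 3 — f₀ = ω₀/(2π) = 3229 Hz.
Step 4 — Series Q: Q = ω₀L/R = 2.029e+04·0.001/16.7 = 1.215.

(a) f₀ = 3229 Hz  (b) Q = 1.215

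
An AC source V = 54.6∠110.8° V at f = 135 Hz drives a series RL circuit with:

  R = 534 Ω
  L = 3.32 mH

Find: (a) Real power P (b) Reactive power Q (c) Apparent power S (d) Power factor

Step 1 — Angular frequency: ω = 2π·f = 2π·135 = 848.2 rad/s.
Step 2 — Component impedances:
  R: Z = R = 534 Ω
  L: Z = jωL = j·848.2·0.00332 = 0 + j2.816 Ω
Step 3 — Series combination: Z_total = R + L = 534 + j2.816 Ω = 534∠0.3° Ω.
Step 4 — Source phasor: V = 54.6∠110.8° V = -19.39 + j51.04 V.
Step 5 — Current: I = V / Z = -0.0358 + j0.09577 A = 0.1022∠110.5° A.
Step 6 — Complex power: S = V·I* = 5.583 + j0.02944 VA.
Step 7 — Real power: P = Re(S) = 5.583 W.
Step 8 — Reactive power: Q = Im(S) = 0.02944 VAR.
Step 9 — Apparent power: |S| = 5.583 VA.
Step 10 — Power factor: PF = P/|S| = 1 (lagging).

(a) P = 5.583 W  (b) Q = 0.02944 VAR  (c) S = 5.583 VA  (d) PF = 1 (lagging)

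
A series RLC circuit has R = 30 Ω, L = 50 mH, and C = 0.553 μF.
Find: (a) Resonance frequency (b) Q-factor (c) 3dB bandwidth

Step 1 — Resonance condition Im(Z)=0 gives ω₀ = 1/√(LC).
Step 2 — ω₀ = 1/√(0.05·5.53e-07) = 6014 rad/s.
Step 3 — f₀ = ω₀/(2π) = 957.1 Hz.
Step 4 — Series Q: Q = ω₀L/R = 6014·0.05/30 = 10.02.
Step 5 — 3dB bandwidth: Δω = ω₀/Q = 600 rad/s; BW = Δω/(2π) = 95.49 Hz.

(a) f₀ = 957.1 Hz  (b) Q = 10.02  (c) BW = 95.49 Hz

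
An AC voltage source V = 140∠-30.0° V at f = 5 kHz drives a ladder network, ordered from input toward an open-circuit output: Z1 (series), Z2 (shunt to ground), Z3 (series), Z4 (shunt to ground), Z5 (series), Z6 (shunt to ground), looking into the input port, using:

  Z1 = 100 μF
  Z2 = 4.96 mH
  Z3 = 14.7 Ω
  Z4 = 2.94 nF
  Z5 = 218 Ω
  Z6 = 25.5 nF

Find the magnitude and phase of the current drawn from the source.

Step 1 — Angular frequency: ω = 2π·f = 2π·5000 = 3.142e+04 rad/s.
Step 2 — Component impedances:
  Z1: Z = 1/(jωC) = -j/(ω·C) = 0 - j0.3183 Ω
  Z2: Z = jωL = j·3.142e+04·0.00496 = 0 + j155.8 Ω
  Z3: Z = R = 14.7 Ω
  Z4: Z = 1/(jωC) = -j/(ω·C) = 0 - j1.083e+04 Ω
  Z5: Z = R = 218 Ω
  Z6: Z = 1/(jωC) = -j/(ω·C) = 0 - j1248 Ω
Step 3 — Ladder network (open output): work backward from the far end, alternating series and parallel combinations. Z_in = 4.752 + j179.7 Ω = 179.8∠88.5° Ω.
Step 4 — Source phasor: V = 140∠-30.0° V = 121.2 - j70 V.
Step 5 — Ohm's law: I = V / Z_total = (121.2 - j70) / (4.752 + j179.7) = -0.3715 - j0.6846 A.
Step 6 — Convert to polar: |I| = 0.7788 A, ∠I = -118.5°.

I = 0.7788∠-118.5° A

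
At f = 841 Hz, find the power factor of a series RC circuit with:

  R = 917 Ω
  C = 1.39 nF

Step 1 — Angular frequency: ω = 2π·f = 2π·841 = 5284 rad/s.
Step 2 — Component impedances:
  R: Z = R = 917 Ω
  C: Z = 1/(jωC) = -j/(ω·C) = 0 - j1.361e+05 Ω
Step 3 — Series combination: Z_total = R + C = 917 - j1.361e+05 Ω = 1.362e+05∠-89.6° Ω.
Step 4 — Power factor: PF = cos(φ) = Re(Z)/|Z| = 917/1.3615e+05 = 0.006735.
Step 5 — Type: Im(Z) = -1.361e+05 ⇒ leading (phase φ = -89.6°).

PF = 0.006735 (leading, φ = -89.6°)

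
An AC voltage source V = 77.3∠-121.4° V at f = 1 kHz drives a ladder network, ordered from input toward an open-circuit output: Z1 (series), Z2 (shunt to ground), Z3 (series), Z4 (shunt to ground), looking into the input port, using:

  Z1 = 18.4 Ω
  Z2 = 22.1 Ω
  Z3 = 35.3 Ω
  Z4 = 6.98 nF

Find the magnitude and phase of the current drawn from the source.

Step 1 — Angular frequency: ω = 2π·f = 2π·1000 = 6283 rad/s.
Step 2 — Component impedances:
  Z1: Z = R = 18.4 Ω
  Z2: Z = R = 22.1 Ω
  Z3: Z = R = 35.3 Ω
  Z4: Z = 1/(jωC) = -j/(ω·C) = 0 - j2.28e+04 Ω
Step 3 — Ladder network (open output): work backward from the far end, alternating series and parallel combinations. Z_in = 40.5 - j0.02142 Ω = 40.5∠-0.0° Ω.
Step 4 — Source phasor: V = 77.3∠-121.4° V = -40.27 - j65.98 V.
Step 5 — Ohm's law: I = V / Z_total = (-40.27 - j65.98) / (40.5 - j0.02142) = -0.9936 - j1.63 A.
Step 6 — Convert to polar: |I| = 1.909 A, ∠I = -121.4°.

I = 1.909∠-121.4° A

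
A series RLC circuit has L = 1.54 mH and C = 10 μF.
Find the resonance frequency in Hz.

Step 1 — Resonance condition Im(Z)=0 gives ω₀ = 1/√(LC).
Step 2 — ω₀ = 1/√(0.00154·1e-05) = 8058 rad/s.
Step 3 — f₀ = ω₀/(2π) = 1283 Hz.

f₀ = 1283 Hz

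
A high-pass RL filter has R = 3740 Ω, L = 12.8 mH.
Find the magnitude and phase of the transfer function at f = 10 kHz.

Step 1 — Angular frequency: ω = 2π·1e+04 = 6.283e+04 rad/s.
Step 2 — Transfer function: H(jω) = jωL/(R + jωL).
Step 3 — Numerator jωL = j·804.2; denominator R + jωL = 3740 + j804.2.
Step 4 — H = 0.0442 + j0.2055.
Step 5 — Magnitude: |H| = 0.2102 (-13.5 dB); phase: φ = 77.9°.

|H| = 0.2102 (-13.5 dB), φ = 77.9°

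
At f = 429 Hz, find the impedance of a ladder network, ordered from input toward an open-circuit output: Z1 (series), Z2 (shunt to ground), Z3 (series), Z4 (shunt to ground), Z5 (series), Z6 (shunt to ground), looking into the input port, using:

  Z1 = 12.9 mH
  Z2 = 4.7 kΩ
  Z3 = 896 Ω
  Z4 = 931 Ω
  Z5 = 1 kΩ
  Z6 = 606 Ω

Step 1 — Angular frequency: ω = 2π·f = 2π·429 = 2695 rad/s.
Step 2 — Component impedances:
  Z1: Z = jωL = j·2695·0.0129 = 0 + j34.77 Ω
  Z2: Z = R = 4700 Ω
  Z3: Z = R = 896 Ω
  Z4: Z = R = 931 Ω
  Z5: Z = R = 1000 Ω
  Z6: Z = R = 606 Ω
Step 3 — Ladder network (open output): work backward from the far end, alternating series and parallel combinations. Z_in = 1129 + j34.77 Ω = 1129∠1.8° Ω.

Z = 1129 + j34.77 Ω = 1129∠1.8° Ω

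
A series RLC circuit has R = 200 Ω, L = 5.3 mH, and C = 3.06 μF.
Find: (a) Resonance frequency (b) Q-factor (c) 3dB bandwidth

Step 1 — Resonance condition Im(Z)=0 gives ω₀ = 1/√(LC).
Step 2 — ω₀ = 1/√(0.0053·3.06e-06) = 7852 rad/s.
Step 3 — f₀ = ω₀/(2π) = 1250 Hz.
Step 4 — Series Q: Q = ω₀L/R = 7852·0.0053/200 = 0.2081.
Step 5 — 3dB bandwidth: Δω = ω₀/Q = 3.774e+04 rad/s; BW = Δω/(2π) = 6006 Hz.

(a) f₀ = 1250 Hz  (b) Q = 0.2081  (c) BW = 6006 Hz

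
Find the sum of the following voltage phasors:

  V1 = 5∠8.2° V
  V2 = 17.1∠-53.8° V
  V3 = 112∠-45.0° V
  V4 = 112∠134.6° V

Step 1 — Convert each phasor to rectangular form:
  V1 = 5·(cos(8.2°) + j·sin(8.2°)) = 4.949 + j0.7131 V
  V2 = 17.1·(cos(-53.8°) + j·sin(-53.8°)) = 10.1 - j13.8 V
  V3 = 112·(cos(-45.0°) + j·sin(-45.0°)) = 79.2 - j79.2 V
  V4 = 112·(cos(134.6°) + j·sin(134.6°)) = -78.64 + j79.75 V
Step 2 — Sum components: V_total = 15.6 - j12.53 V.
Step 3 — Convert to polar: |V_total| = 20.01 V, ∠V_total = -38.8°.

V_total = 20.01∠-38.8° V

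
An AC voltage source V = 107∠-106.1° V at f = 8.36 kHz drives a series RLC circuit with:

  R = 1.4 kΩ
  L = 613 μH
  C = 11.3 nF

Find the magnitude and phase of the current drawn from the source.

Step 1 — Angular frequency: ω = 2π·f = 2π·8360 = 5.253e+04 rad/s.
Step 2 — Component impedances:
  R: Z = R = 1400 Ω
  L: Z = jωL = j·5.253e+04·0.000613 = 0 + j32.2 Ω
  C: Z = 1/(jωC) = -j/(ω·C) = 0 - j1685 Ω
Step 3 — Series combination: Z_total = R + L + C = 1400 - j1653 Ω = 2166∠-49.7° Ω.
Step 4 — Source phasor: V = 107∠-106.1° V = -29.67 - j102.8 V.
Step 5 — Ohm's law: I = V / Z_total = (-29.67 - j102.8) / (1400 - j1653) = 0.02736 - j0.04113 A.
Step 6 — Convert to polar: |I| = 0.0494 A, ∠I = -56.4°.

I = 0.0494∠-56.4° A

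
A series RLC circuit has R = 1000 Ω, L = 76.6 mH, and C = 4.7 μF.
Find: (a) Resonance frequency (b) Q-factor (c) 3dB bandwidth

Step 1 — Resonance: ω₀ = 1/√(LC) = 1/√(0.0766·4.7e-06) = 1667 rad/s.
Step 2 — f₀ = ω₀/(2π) = 265.3 Hz.
Step 3 — Series Q: Q = ω₀L/R = 1667·0.0766/1000 = 0.1277.
Step 4 — Bandwidth: Δω = ω₀/Q = 1.305e+04 rad/s; BW = Δω/(2π) = 2078 Hz.

(a) f₀ = 265.3 Hz  (b) Q = 0.1277  (c) BW = 2078 Hz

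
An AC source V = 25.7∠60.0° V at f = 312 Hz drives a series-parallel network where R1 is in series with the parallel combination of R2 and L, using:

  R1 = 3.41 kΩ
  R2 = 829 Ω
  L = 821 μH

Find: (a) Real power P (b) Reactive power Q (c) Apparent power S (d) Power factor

Step 1 — Angular frequency: ω = 2π·f = 2π·312 = 1960 rad/s.
Step 2 — Component impedances:
  R1: Z = R = 3410 Ω
  R2: Z = R = 829 Ω
  L: Z = jωL = j·1960·0.000821 = 0 + j1.609 Ω
Step 3 — Parallel branch: R2 || L = 1/(1/R2 + 1/L) = 0.003125 + j1.609 Ω.
Step 4 — Series with R1: Z_total = R1 + (R2 || L) = 3410 + j1.609 Ω = 3410∠0.0° Ω.
Step 5 — Source phasor: V = 25.7∠60.0° V = 12.85 + j22.26 V.
Step 6 — Current: I = V / Z = 0.003771 + j0.006525 A = 0.007537∠60.0° A.
Step 7 — Complex power: S = V·I* = 0.1937 + j9.142e-05 VA.
Step 8 — Real power: P = Re(S) = 0.1937 W.
Step 9 — Reactive power: Q = Im(S) = 9.142e-05 VAR.
Step 10 — Apparent power: |S| = 0.1937 VA.
Step 11 — Power factor: PF = P/|S| = 1 (lagging).

(a) P = 0.1937 W  (b) Q = 9.142e-05 VAR  (c) S = 0.1937 VA  (d) PF = 1 (lagging)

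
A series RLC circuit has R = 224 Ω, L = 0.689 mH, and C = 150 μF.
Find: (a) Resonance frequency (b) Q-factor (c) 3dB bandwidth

Step 1 — Resonance: ω₀ = 1/√(LC) = 1/√(0.000689·0.00015) = 3111 rad/s.
Step 2 — f₀ = ω₀/(2π) = 495.1 Hz.
Step 3 — Series Q: Q = ω₀L/R = 3111·0.000689/224 = 0.009568.
Step 4 — Bandwidth: Δω = ω₀/Q = 3.251e+05 rad/s; BW = Δω/(2π) = 5.174e+04 Hz.

(a) f₀ = 495.1 Hz  (b) Q = 0.009568  (c) BW = 5.174e+04 Hz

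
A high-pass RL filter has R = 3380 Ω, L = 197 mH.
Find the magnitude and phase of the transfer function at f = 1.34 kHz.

Step 1 — Angular frequency: ω = 2π·1340 = 8419 rad/s.
Step 2 — Transfer function: H(jω) = jωL/(R + jωL).
Step 3 — Numerator jωL = j·1659; denominator R + jωL = 3380 + j1659.
Step 4 — H = 0.1941 + j0.3955.
Step 5 — Magnitude: |H| = 0.4405 (-7.1 dB); phase: φ = 63.9°.

|H| = 0.4405 (-7.1 dB), φ = 63.9°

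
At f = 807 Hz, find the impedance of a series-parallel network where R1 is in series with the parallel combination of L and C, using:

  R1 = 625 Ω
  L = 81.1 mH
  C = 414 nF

Step 1 — Angular frequency: ω = 2π·f = 2π·807 = 5071 rad/s.
Step 2 — Component impedances:
  R1: Z = R = 625 Ω
  L: Z = jωL = j·5071·0.0811 = 0 + j411.2 Ω
  C: Z = 1/(jωC) = -j/(ω·C) = 0 - j476.4 Ω
Step 3 — Parallel branch: L || C = 1/(1/L + 1/C) = 0 + j3007 Ω.
Step 4 — Series with R1: Z_total = R1 + (L || C) = 625 + j3007 Ω = 3071∠78.3° Ω.

Z = 625 + j3007 Ω = 3071∠78.3° Ω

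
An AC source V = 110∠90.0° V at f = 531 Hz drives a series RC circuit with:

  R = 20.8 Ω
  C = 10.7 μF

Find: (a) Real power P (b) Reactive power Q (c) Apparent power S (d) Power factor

Step 1 — Angular frequency: ω = 2π·f = 2π·531 = 3336 rad/s.
Step 2 — Component impedances:
  R: Z = R = 20.8 Ω
  C: Z = 1/(jωC) = -j/(ω·C) = 0 - j28.01 Ω
Step 3 — Series combination: Z_total = R + C = 20.8 - j28.01 Ω = 34.89∠-53.4° Ω.
Step 4 — Source phasor: V = 110∠90.0° V = 0 + j110 V.
Step 5 — Current: I = V / Z = -2.531 + j1.88 A = 3.153∠143.4° A.
Step 6 — Complex power: S = V·I* = 206.8 - j278.4 VA.
Step 7 — Real power: P = Re(S) = 206.8 W.
Step 8 — Reactive power: Q = Im(S) = -278.4 VAR.
Step 9 — Apparent power: |S| = 346.8 VA.
Step 10 — Power factor: PF = P/|S| = 0.5962 (leading).

(a) P = 206.8 W  (b) Q = -278.4 VAR  (c) S = 346.8 VA  (d) PF = 0.5962 (leading)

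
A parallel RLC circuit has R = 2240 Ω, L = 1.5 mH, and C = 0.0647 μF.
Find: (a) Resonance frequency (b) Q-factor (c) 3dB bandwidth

Step 1 — Resonance: ω₀ = 1/√(LC) = 1/√(0.0015·6.47e-08) = 1.015e+05 rad/s.
Step 2 — f₀ = ω₀/(2π) = 1.616e+04 Hz.
Step 3 — Parallel Q: Q = R/(ω₀L) = 2240/(1.015e+05·0.0015) = 14.71.
Step 4 — Bandwidth: Δω = ω₀/Q = 6900 rad/s; BW = Δω/(2π) = 1098 Hz.

(a) f₀ = 1.616e+04 Hz  (b) Q = 14.71  (c) BW = 1098 Hz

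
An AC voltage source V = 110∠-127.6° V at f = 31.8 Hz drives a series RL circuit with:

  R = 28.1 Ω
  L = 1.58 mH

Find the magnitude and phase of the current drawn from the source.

Step 1 — Angular frequency: ω = 2π·f = 2π·31.8 = 199.8 rad/s.
Step 2 — Component impedances:
  R: Z = R = 28.1 Ω
  L: Z = jωL = j·199.8·0.00158 = 0 + j0.3157 Ω
Step 3 — Series combination: Z_total = R + L = 28.1 + j0.3157 Ω = 28.1∠0.6° Ω.
Step 4 — Source phasor: V = 110∠-127.6° V = -67.12 - j87.15 V.
Step 5 — Ohm's law: I = V / Z_total = (-67.12 - j87.15) / (28.1 + j0.3157) = -2.423 - j3.074 A.
Step 6 — Convert to polar: |I| = 3.914 A, ∠I = -128.2°.

I = 3.914∠-128.2° A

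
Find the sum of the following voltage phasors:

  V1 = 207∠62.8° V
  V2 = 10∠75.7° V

Step 1 — Convert each phasor to rectangular form:
  V1 = 207·(cos(62.8°) + j·sin(62.8°)) = 94.62 + j184.1 V
  V2 = 10·(cos(75.7°) + j·sin(75.7°)) = 2.47 + j9.69 V
Step 2 — Sum components: V_total = 97.09 + j193.8 V.
Step 3 — Convert to polar: |V_total| = 216.8 V, ∠V_total = 63.4°.

V_total = 216.8∠63.4° V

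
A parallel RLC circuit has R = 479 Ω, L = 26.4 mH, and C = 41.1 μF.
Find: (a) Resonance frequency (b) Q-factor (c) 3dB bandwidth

Step 1 — Resonance: ω₀ = 1/√(LC) = 1/√(0.0264·4.11e-05) = 960 rad/s.
Step 2 — f₀ = ω₀/(2π) = 152.8 Hz.
Step 3 — Parallel Q: Q = R/(ω₀L) = 479/(960·0.0264) = 18.9.
Step 4 — Bandwidth: Δω = ω₀/Q = 50.8 rad/s; BW = Δω/(2π) = 8.084 Hz.

(a) f₀ = 152.8 Hz  (b) Q = 18.9  (c) BW = 8.084 Hz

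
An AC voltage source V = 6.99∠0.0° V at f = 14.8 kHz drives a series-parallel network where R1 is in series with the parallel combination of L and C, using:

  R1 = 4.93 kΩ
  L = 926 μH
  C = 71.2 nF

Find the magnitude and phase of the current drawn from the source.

Step 1 — Angular frequency: ω = 2π·f = 2π·1.48e+04 = 9.299e+04 rad/s.
Step 2 — Component impedances:
  R1: Z = R = 4930 Ω
  L: Z = jωL = j·9.299e+04·0.000926 = 0 + j86.11 Ω
  C: Z = 1/(jωC) = -j/(ω·C) = 0 - j151 Ω
Step 3 — Parallel branch: L || C = 1/(1/L + 1/C) = 0 + j200.3 Ω.
Step 4 — Series with R1: Z_total = R1 + (L || C) = 4930 + j200.3 Ω = 4934∠2.3° Ω.
Step 5 — Source phasor: V = 6.99∠0.0° V = 6.99 V.
Step 6 — Ohm's law: I = V / Z_total = (6.99) / (4930 + j200.3) = 0.001416 - j5.752e-05 A.
Step 7 — Convert to polar: |I| = 0.001417 A, ∠I = -2.3°.

I = 0.001417∠-2.3° A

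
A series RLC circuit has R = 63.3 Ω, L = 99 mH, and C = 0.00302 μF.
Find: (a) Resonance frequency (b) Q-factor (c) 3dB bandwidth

Step 1 — Resonance: ω₀ = 1/√(LC) = 1/√(0.099·3.02e-09) = 5.783e+04 rad/s.
Step 2 — f₀ = ω₀/(2π) = 9204 Hz.
Step 3 — Series Q: Q = ω₀L/R = 5.783e+04·0.099/63.3 = 90.45.
Step 4 — Bandwidth: Δω = ω₀/Q = 639.4 rad/s; BW = Δω/(2π) = 101.8 Hz.

(a) f₀ = 9204 Hz  (b) Q = 90.45  (c) BW = 101.8 Hz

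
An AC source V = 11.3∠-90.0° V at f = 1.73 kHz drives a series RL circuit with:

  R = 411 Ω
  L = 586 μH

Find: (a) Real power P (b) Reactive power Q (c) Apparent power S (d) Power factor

Step 1 — Angular frequency: ω = 2π·f = 2π·1730 = 1.087e+04 rad/s.
Step 2 — Component impedances:
  R: Z = R = 411 Ω
  L: Z = jωL = j·1.087e+04·0.000586 = 0 + j6.37 Ω
Step 3 — Series combination: Z_total = R + L = 411 + j6.37 Ω = 411∠0.9° Ω.
Step 4 — Source phasor: V = 11.3∠-90.0° V = 0 - j11.3 V.
Step 5 — Current: I = V / Z = -0.000426 - j0.02749 A = 0.02749∠-90.9° A.
Step 6 — Complex power: S = V·I* = 0.3106 + j0.004814 VA.
Step 7 — Real power: P = Re(S) = 0.3106 W.
Step 8 — Reactive power: Q = Im(S) = 0.004814 VAR.
Step 9 — Apparent power: |S| = 0.3106 VA.
Step 10 — Power factor: PF = P/|S| = 0.9999 (lagging).

(a) P = 0.3106 W  (b) Q = 0.004814 VAR  (c) S = 0.3106 VA  (d) PF = 0.9999 (lagging)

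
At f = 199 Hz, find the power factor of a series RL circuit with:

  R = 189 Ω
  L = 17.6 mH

Step 1 — Angular frequency: ω = 2π·f = 2π·199 = 1250 rad/s.
Step 2 — Component impedances:
  R: Z = R = 189 Ω
  L: Z = jωL = j·1250·0.0176 = 0 + j22.01 Ω
Step 3 — Series combination: Z_total = R + L = 189 + j22.01 Ω = 190.3∠6.6° Ω.
Step 4 — Power factor: PF = cos(φ) = Re(Z)/|Z| = 189/190.28 = 0.9933.
Step 5 — Type: Im(Z) = 22.01 ⇒ lagging (phase φ = 6.6°).

PF = 0.9933 (lagging, φ = 6.6°)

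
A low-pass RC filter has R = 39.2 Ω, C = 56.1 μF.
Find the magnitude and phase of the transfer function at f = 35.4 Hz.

Step 1 — Angular frequency: ω = 2π·35.4 = 222.4 rad/s.
Step 2 — Transfer function: H(jω) = 1/(1 + jωRC).
Step 3 — Denominator: 1 + jωRC = 1 + j·222.4·39.2·5.61e-05 = 1 + j0.4891.
Step 4 — H = 0.8069 - j0.3947.
Step 5 — Magnitude: |H| = 0.8983 (-0.9 dB); phase: φ = -26.1°.

|H| = 0.8983 (-0.9 dB), φ = -26.1°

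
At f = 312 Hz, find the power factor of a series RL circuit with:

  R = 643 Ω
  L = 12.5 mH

Step 1 — Angular frequency: ω = 2π·f = 2π·312 = 1960 rad/s.
Step 2 — Component impedances:
  R: Z = R = 643 Ω
  L: Z = jωL = j·1960·0.0125 = 0 + j24.5 Ω
Step 3 — Series combination: Z_total = R + L = 643 + j24.5 Ω = 643.5∠2.2° Ω.
Step 4 — Power factor: PF = cos(φ) = Re(Z)/|Z| = 643/643.47 = 0.9993.
Step 5 — Type: Im(Z) = 24.5 ⇒ lagging (phase φ = 2.2°).

PF = 0.9993 (lagging, φ = 2.2°)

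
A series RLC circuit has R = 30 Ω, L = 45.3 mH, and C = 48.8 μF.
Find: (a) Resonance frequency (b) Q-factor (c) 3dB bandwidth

Step 1 — Resonance: ω₀ = 1/√(LC) = 1/√(0.0453·4.88e-05) = 672.6 rad/s.
Step 2 — f₀ = ω₀/(2π) = 107 Hz.
Step 3 — Series Q: Q = ω₀L/R = 672.6·0.0453/30 = 1.016.
Step 4 — Bandwidth: Δω = ω₀/Q = 662.3 rad/s; BW = Δω/(2π) = 105.4 Hz.

(a) f₀ = 107 Hz  (b) Q = 1.016  (c) BW = 105.4 Hz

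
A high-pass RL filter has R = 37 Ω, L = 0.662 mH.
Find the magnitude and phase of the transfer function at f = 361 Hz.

Step 1 — Angular frequency: ω = 2π·361 = 2268 rad/s.
Step 2 — Transfer function: H(jω) = jωL/(R + jωL).
Step 3 — Numerator jωL = j·1.502; denominator R + jωL = 37 + j1.502.
Step 4 — H = 0.001644 + j0.04052.
Step 5 — Magnitude: |H| = 0.04055 (-27.8 dB); phase: φ = 87.7°.

|H| = 0.04055 (-27.8 dB), φ = 87.7°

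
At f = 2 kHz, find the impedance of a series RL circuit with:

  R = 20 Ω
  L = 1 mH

Step 1 — Angular frequency: ω = 2π·f = 2π·2000 = 1.257e+04 rad/s.
Step 2 — Component impedances:
  R: Z = R = 20 Ω
  L: Z = jωL = j·1.257e+04·0.001 = 0 + j12.57 Ω
Step 3 — Series combination: Z_total = R + L = 20 + j12.57 Ω = 23.62∠32.1° Ω.

Z = 20 + j12.57 Ω = 23.62∠32.1° Ω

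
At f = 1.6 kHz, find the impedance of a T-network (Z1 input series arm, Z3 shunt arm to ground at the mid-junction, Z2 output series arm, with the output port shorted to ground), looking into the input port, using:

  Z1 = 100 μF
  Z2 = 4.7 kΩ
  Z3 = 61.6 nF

Step 1 — Angular frequency: ω = 2π·f = 2π·1600 = 1.005e+04 rad/s.
Step 2 — Component impedances:
  Z1: Z = 1/(jωC) = -j/(ω·C) = 0 - j0.9947 Ω
  Z2: Z = R = 4700 Ω
  Z3: Z = 1/(jωC) = -j/(ω·C) = 0 - j1615 Ω
Step 3 — With the output port shorted to ground, the output series arm Z2 runs from the junction to ground; the shunt arm Z3 also runs from the junction to ground. They appear in parallel: Z3 || Z2 = 496.2 - j1444 Ω.
Step 4 — Series with input arm Z1: Z_in = Z1 + (Z3 || Z2) = 496.2 - j1445 Ω = 1528∠-71.1° Ω.

Z = 496.2 - j1445 Ω = 1528∠-71.1° Ω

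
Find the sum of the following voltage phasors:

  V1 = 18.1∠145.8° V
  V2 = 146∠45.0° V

Step 1 — Convert each phasor to rectangular form:
  V1 = 18.1·(cos(145.8°) + j·sin(145.8°)) = -14.97 + j10.17 V
  V2 = 146·(cos(45.0°) + j·sin(45.0°)) = 103.2 + j103.2 V
Step 2 — Sum components: V_total = 88.27 + j113.4 V.
Step 3 — Convert to polar: |V_total| = 143.7 V, ∠V_total = 52.1°.

V_total = 143.7∠52.1° V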